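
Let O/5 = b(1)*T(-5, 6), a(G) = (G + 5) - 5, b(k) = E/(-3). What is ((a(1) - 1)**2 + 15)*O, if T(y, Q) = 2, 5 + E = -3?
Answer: 400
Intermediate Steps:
E = -8 (E = -5 - 3 = -8)
b(k) = 8/3 (b(k) = -8/(-3) = -8*(-1/3) = 8/3)
a(G) = G (a(G) = (5 + G) - 5 = G)
O = 80/3 (O = 5*((8/3)*2) = 5*(16/3) = 80/3 ≈ 26.667)
((a(1) - 1)**2 + 15)*O = ((1 - 1)**2 + 15)*(80/3) = (0**2 + 15)*(80/3) = (0 + 15)*(80/3) = 15*(80/3) = 400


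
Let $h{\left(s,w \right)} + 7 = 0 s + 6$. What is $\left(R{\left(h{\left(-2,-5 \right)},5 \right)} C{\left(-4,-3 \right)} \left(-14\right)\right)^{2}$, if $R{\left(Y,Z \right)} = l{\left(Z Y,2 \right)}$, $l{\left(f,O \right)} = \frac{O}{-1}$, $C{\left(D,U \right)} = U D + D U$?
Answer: $451584$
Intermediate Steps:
$h{\left(s,w \right)} = -1$ ($h{\left(s,w \right)} = -7 + \left(0 s + 6\right) = -7 + \left(0 + 6\right) = -7 + 6 = -1$)
$C{\left(D,U \right)} = 2 D U$ ($C{\left(D,U \right)} = D U + D U = 2 D U$)
$l{\left(f,O \right)} = - O$ ($l{\left(f,O \right)} = O \left(-1\right) = - O$)
$R{\left(Y,Z \right)} = -2$ ($R{\left(Y,Z \right)} = \left(-1\right) 2 = -2$)
$\left(R{\left(h{\left(-2,-5 \right)},5 \right)} C{\left(-4,-3 \right)} \left(-14\right)\right)^{2} = \left(- 2 \cdot 2 \left(-4\right) \left(-3\right) \left(-14\right)\right)^{2} = \left(\left(-2\right) 24 \left(-14\right)\right)^{2} = \left(\left(-48\right) \left(-14\right)\right)^{2} = 672^{2} = 451584$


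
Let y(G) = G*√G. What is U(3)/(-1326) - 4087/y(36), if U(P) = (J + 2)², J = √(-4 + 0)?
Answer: -4087/216 - 4*I/663 ≈ -18.921 - 0.0060332*I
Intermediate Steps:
J = 2*I (J = √(-4) = 2*I ≈ 2.0*I)
y(G) = G^(3/2)
U(P) = (2 + 2*I)² (U(P) = (2*I + 2)² = (2 + 2*I)²)
U(3)/(-1326) - 4087/y(36) = (8*I)/(-1326) - 4087/(36^(3/2)) = (8*I)*(-1/1326) - 4087/216 = -4*I/663 - 4087*1/216 = -4*I/663 - 4087/216 = -4087/216 - 4*I/663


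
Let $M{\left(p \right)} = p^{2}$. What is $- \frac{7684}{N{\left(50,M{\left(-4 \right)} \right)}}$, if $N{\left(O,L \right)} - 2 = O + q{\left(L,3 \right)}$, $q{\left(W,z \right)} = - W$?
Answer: $- \frac{1921}{9} \approx -213.44$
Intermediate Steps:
$N{\left(O,L \right)} = 2 + O - L$ ($N{\left(O,L \right)} = 2 - \left(L - O\right) = 2 + O - L$)
$- \frac{7684}{N{\left(50,M{\left(-4 \right)} \right)}} = - \frac{7684}{2 + 50 - \left(-4\right)^{2}} = - \frac{7684}{2 + 50 - 16} = - \frac{7684}{36} = \left(-7684\right) \frac{1}{36} = - \frac{1921}{9}$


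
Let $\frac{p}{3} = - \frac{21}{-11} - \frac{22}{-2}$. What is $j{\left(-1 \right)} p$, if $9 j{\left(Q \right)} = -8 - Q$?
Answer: $- \frac{994}{33} \approx -30.121$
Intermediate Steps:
$j{\left(Q \right)} = - \frac{8}{9} - \frac{Q}{9}$ ($j{\left(Q \right)} = \frac{-8 - Q}{9} = - \frac{8}{9} - \frac{Q}{9}$)
$p = \frac{426}{11}$ ($p = 3 \left(- \frac{21}{-11} - \frac{22}{-2}\right) = 3 \left(\left(-21\right) \left(- \frac{1}{11}\right) - -11\right) = 3 \left(\frac{21}{11} + 11\right) = 3 \cdot \frac{142}{11} = \frac{426}{11} \approx 38.727$)
$j{\left(-1 \right)} p = \left(- \frac{8}{9} - - \frac{1}{9}\right) \frac{426}{11} = \left(- \frac{8}{9} + \frac{1}{9}\right) \frac{426}{11} = \left(- \frac{7}{9}\right) \frac{426}{11} = - \frac{994}{33}$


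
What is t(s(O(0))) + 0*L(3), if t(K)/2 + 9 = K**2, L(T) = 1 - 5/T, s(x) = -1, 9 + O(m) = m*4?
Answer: -16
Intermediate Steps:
O(m) = -9 + 4*m (O(m) = -9 + m*4 = -9 + 4*m)
L(T) = 1 - 5/T
t(K) = -18 + 2*K**2
t(s(O(0))) + 0*L(3) = (-18 + 2*(-1)**2) + 0*((-5 + 3)/3) = (-18 + 2*1) + 0*((1/3)*(-2)) = (-18 + 2) + 0*(-2/3) = -16 + 0 = -16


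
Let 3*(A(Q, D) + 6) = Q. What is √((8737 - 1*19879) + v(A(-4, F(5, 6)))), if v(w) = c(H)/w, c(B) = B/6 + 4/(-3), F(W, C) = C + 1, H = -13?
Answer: I*√5392497/22 ≈ 105.55*I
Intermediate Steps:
F(W, C) = 1 + C
c(B) = -4/3 + B/6 (c(B) = B*(⅙) + 4*(-⅓) = B/6 - 4/3 = -4/3 + B/6)
A(Q, D) = -6 + Q/3
v(w) = -7/(2*w) (v(w) = (-4/3 + (⅙)*(-13))/w = (-4/3 - 13/6)/w = -7/(2*w))
√((8737 - 1*19879) + v(A(-4, F(5, 6)))) = √((8737 - 1*19879) - 7/(2*(-6 + (⅓)*(-4)))) = √((8737 - 19879) - 7/(2*(-6 - 4/3))) = √(-11142 - 7/(2*(-22/3))) = √(-11142 - 7/2*(-3/22)) = √(-11142 + 21/44) = √(-490227/44) = I*√5392497/22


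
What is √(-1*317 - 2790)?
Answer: I*√3107 ≈ 55.74*I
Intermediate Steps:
√(-1*317 - 2790) = √(-317 - 2790) = √(-3107) = I*√3107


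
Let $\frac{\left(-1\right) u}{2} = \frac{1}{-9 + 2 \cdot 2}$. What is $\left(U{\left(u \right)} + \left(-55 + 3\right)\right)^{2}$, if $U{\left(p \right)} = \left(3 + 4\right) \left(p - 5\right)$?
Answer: $\frac{177241}{25} \approx 7089.6$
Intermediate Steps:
$u = \frac{2}{5}$ ($u = - \frac{2}{-9 + 2 \cdot 2} = - \frac{2}{-9 + 4} = - \frac{2}{-5} = \left(-2\right) \left(- \frac{1}{5}\right) = \frac{2}{5} \approx 0.4$)
$U{\left(p \right)} = -35 + 7 p$ ($U{\left(p \right)} = 7 \left(-5 + p\right) = -35 + 7 p$)
$\left(U{\left(u \right)} + \left(-55 + 3\right)\right)^{2} = \left(\left(-35 + 7 \cdot \frac{2}{5}\right) + \left(-55 + 3\right)\right)^{2} = \left(\left(-35 + \frac{14}{5}\right) - 52\right)^{2} = \left(- \frac{161}{5} - 52\right)^{2} = \left(- \frac{421}{5}\right)^{2} = \frac{177241}{25}$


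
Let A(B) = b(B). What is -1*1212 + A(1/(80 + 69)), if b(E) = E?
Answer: -180587/149 ≈ -1212.0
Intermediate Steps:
A(B) = B
-1*1212 + A(1/(80 + 69)) = -1*1212 + 1/(80 + 69) = -1212 + 1/149 = -180587/149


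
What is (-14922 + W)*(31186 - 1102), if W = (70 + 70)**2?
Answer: 140732952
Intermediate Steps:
W = 19600 (W = 140**2 = 19600)
(-14922 + W)*(31186 - 1102) = (-14922 + 19600)*(31186 - 1102) = 4678*30084 = 140732952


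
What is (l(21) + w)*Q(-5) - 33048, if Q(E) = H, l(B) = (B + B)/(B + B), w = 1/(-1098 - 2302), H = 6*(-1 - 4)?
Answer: -11246517/340 ≈ -33078.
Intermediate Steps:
H = -30 (H = 6*(-5) = -30)
w = -1/3400 (w = 1/(-3400) = -1/3400 ≈ -0.00029412)
l(B) = 1 (l(B) = (2*B)/((2*B)) = (2*B)*(1/(2*B)) = 1)
Q(E) = -30
(l(21) + w)*Q(-5) - 33048 = (1 - 1/3400)*(-30) - 33048 = (3399/3400)*(-30) - 33048 = -10197/340 - 33048 = -11246517/340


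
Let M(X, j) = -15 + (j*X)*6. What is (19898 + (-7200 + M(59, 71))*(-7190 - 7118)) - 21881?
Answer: -256387035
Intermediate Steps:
M(X, j) = -15 + 6*X*j (M(X, j) = -15 + (X*j)*6 = -15 + 6*X*j)
(19898 + (-7200 + M(59, 71))*(-7190 - 7118)) - 21881 = (19898 + (-7200 + (-15 + 6*59*71))*(-7190 - 7118)) - 21881 = (19898 + (-7200 + (-15 + 25134))*(-14308)) - 21881 = (19898 + (-7200 + 25119)*(-14308)) - 21881 = (19898 + 17919*(-14308)) - 21881 = (19898 - 256385052) - 21881 = -256365154 - 21881 = -256387035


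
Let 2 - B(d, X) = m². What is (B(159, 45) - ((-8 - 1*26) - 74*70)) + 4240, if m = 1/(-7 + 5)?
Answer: 37823/4 ≈ 9455.8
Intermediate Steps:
m = -½ (m = 1/(-2) = -½ ≈ -0.50000)
B(d, X) = 7/4 (B(d, X) = 2 - (-½)² = 2 - 1*¼ = 2 - ¼ = 7/4)
(B(159, 45) - ((-8 - 1*26) - 74*70)) + 4240 = (7/4 - ((-8 - 1*26) - 74*70)) + 4240 = (7/4 - ((-8 - 26) - 5180)) + 4240 = (7/4 - (-34 - 5180)) + 4240 = (7/4 - 1*(-5214)) + 4240 = (7/4 + 5214) + 4240 = 20863/4 + 4240 = 37823/4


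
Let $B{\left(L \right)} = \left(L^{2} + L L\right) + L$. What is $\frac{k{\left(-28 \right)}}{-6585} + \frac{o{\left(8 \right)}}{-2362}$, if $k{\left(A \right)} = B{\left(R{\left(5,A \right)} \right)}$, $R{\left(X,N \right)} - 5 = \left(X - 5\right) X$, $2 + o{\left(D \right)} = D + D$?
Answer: $- \frac{22210}{1555377} \approx -0.014279$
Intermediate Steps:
$o{\left(D \right)} = -2 + 2 D$ ($o{\left(D \right)} = -2 + \left(D + D\right) = -2 + 2 D$)
$R{\left(X,N \right)} = 5 + X \left(-5 + X\right)$ ($R{\left(X,N \right)} = 5 + \left(X - 5\right) X = 5 + \left(-5 + X\right) X = 5 + X \left(-5 + X\right)$)
$B{\left(L \right)} = L + 2 L^{2}$ ($B{\left(L \right)} = \left(L^{2} + L^{2}\right) + L = 2 L^{2} + L = L + 2 L^{2}$)
$k{\left(A \right)} = 55$ ($k{\left(A \right)} = \left(5 + 5^{2} - 25\right) \left(1 + 2 \left(5 + 5^{2} - 25\right)\right) = \left(5 + 25 - 25\right) \left(1 + 2 \left(5 + 25 - 25\right)\right) = 5 \left(1 + 2 \cdot 5\right) = 5 \left(1 + 10\right) = 5 \cdot 11 = 55$)
$\frac{k{\left(-28 \right)}}{-6585} + \frac{o{\left(8 \right)}}{-2362} = \frac{55}{-6585} + \frac{-2 + 2 \cdot 8}{-2362} = 55 \left(- \frac{1}{6585}\right) + \left(-2 + 16\right) \left(- \frac{1}{2362}\right) = - \frac{11}{1317} + 14 \left(- \frac{1}{2362}\right) = - \frac{11}{1317} - \frac{7}{1181} = - \frac{22210}{1555377}$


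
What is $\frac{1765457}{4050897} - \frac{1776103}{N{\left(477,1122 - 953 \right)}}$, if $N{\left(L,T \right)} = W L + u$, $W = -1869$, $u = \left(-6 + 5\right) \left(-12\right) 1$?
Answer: $\frac{974301888372}{401264302933} \approx 2.4281$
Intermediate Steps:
$u = 12$ ($u = \left(-1\right) \left(-12\right) 1 = 12 \cdot 1 = 12$)
$N{\left(L,T \right)} = 12 - 1869 L$ ($N{\left(L,T \right)} = - 1869 L + 12 = 12 - 1869 L$)
$\frac{1765457}{4050897} - \frac{1776103}{N{\left(477,1122 - 953 \right)}} = \frac{1765457}{4050897} - \frac{1776103}{12 - 891513} = 1765457 \cdot \frac{1}{4050897} - \frac{1776103}{12 - 891513} = \frac{1765457}{4050897} - \frac{1776103}{-891501} = \frac{1765457}{4050897} - - \frac{1776103}{891501} = \frac{1765457}{4050897} + \frac{1776103}{891501} = \frac{974301888372}{401264302933}$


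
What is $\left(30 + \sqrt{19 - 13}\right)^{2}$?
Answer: $\left(30 + \sqrt{6}\right)^{2} \approx 1053.0$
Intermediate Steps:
$\left(30 + \sqrt{19 - 13}\right)^{2} = \left(30 + \sqrt{6}\right)^{2}$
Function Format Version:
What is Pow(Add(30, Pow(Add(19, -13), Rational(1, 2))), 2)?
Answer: Pow(Add(30, Pow(6, Rational(1, 2))), 2) ≈ 1053.0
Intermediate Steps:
Pow(Add(30, Pow(Add(19, -13), Rational(1, 2))), 2) = Pow(Add(30, Pow(6, Rational(1, 2))), 2)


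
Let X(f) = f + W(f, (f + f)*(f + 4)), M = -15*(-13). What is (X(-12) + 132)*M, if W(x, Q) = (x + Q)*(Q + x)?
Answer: 6341400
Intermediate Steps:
M = 195
W(x, Q) = (Q + x)**2 (W(x, Q) = (Q + x)*(Q + x) = (Q + x)**2)
X(f) = f + (f + 2*f*(4 + f))**2 (X(f) = f + ((f + f)*(f + 4) + f)**2 = f + ((2*f)*(4 + f) + f)**2 = f + (2*f*(4 + f) + f)**2 = f + (f + 2*f*(4 + f))**2)
(X(-12) + 132)*M = (-12*(1 - 12*(9 + 2*(-12))**2) + 132)*195 = (-12*(1 - 12*(9 - 24)**2) + 132)*195 = (-12*(1 - 12*(-15)**2) + 132)*195 = (-12*(1 - 12*225) + 132)*195 = (-12*(1 - 2700) + 132)*195 = (-12*(-2699) + 132)*195 = (32388 + 132)*195 = 32520*195 = 6341400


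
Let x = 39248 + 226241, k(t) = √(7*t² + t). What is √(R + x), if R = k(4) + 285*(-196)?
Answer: √(209629 + 2*√29) ≈ 457.86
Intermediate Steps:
k(t) = √(t + 7*t²)
R = -55860 + 2*√29 (R = √(4*(1 + 7*4)) + 285*(-196) = √(4*(1 + 28)) - 55860 = √(4*29) - 55860 = √116 - 55860 = 2*√29 - 55860 = -55860 + 2*√29 ≈ -55849.)
x = 265489
√(R + x) = √((-55860 + 2*√29) + 265489) = √(209629 + 2*√29)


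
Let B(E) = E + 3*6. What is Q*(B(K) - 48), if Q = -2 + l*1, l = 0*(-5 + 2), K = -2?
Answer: 64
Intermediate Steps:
B(E) = 18 + E (B(E) = E + 18 = 18 + E)
l = 0 (l = 0*(-3) = 0)
Q = -2 (Q = -2 + 0*1 = -2 + 0 = -2)
Q*(B(K) - 48) = -2*((18 - 2) - 48) = -2*(16 - 48) = -2*(-32) = 64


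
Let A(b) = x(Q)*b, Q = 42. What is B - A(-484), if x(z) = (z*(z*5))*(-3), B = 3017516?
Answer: -9789124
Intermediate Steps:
x(z) = -15*z**2 (x(z) = (z*(5*z))*(-3) = (5*z**2)*(-3) = -15*z**2)
A(b) = -26460*b (A(b) = (-15*42**2)*b = (-15*1764)*b = -26460*b)
B - A(-484) = 3017516 - (-26460)*(-484) = 3017516 - 1*12806640 = 3017516 - 12806640 = -9789124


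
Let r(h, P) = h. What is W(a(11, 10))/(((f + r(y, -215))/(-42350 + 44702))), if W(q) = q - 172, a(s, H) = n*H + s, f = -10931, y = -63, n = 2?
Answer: 165816/5497 ≈ 30.165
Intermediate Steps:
a(s, H) = s + 2*H (a(s, H) = 2*H + s = s + 2*H)
W(q) = -172 + q
W(a(11, 10))/(((f + r(y, -215))/(-42350 + 44702))) = (-172 + (11 + 2*10))/(((-10931 - 63)/(-42350 + 44702))) = (-172 + (11 + 20))/((-10994/2352)) = (-172 + 31)/((-10994*1/2352)) = -141/(-5497/1176) = -141*(-1176/5497) = 165816/5497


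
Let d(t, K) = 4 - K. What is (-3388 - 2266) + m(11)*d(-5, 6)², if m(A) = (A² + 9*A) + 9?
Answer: -4738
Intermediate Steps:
m(A) = 9 + A² + 9*A
(-3388 - 2266) + m(11)*d(-5, 6)² = (-3388 - 2266) + (9 + 11² + 9*11)*(4 - 1*6)² = -5654 + (9 + 121 + 99)*(4 - 6)² = -5654 + 229*(-2)² = -5654 + 229*4 = -5654 + 916 = -4738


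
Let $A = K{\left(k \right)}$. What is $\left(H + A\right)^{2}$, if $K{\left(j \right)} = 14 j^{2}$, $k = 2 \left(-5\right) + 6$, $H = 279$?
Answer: $253009$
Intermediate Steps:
$k = -4$ ($k = -10 + 6 = -4$)
$A = 224$ ($A = 14 \left(-4\right)^{2} = 14 \cdot 16 = 224$)
$\left(H + A\right)^{2} = \left(279 + 224\right)^{2} = 503^{2} = 253009$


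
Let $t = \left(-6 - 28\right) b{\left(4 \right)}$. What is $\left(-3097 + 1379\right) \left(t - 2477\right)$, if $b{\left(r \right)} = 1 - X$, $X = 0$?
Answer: $4313898$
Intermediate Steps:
$b{\left(r \right)} = 1$ ($b{\left(r \right)} = 1 - 0 = 1 + 0 = 1$)
$t = -34$ ($t = \left(-6 - 28\right) 1 = \left(-34\right) 1 = -34$)
$\left(-3097 + 1379\right) \left(t - 2477\right) = \left(-3097 + 1379\right) \left(-34 - 2477\right) = \left(-1718\right) \left(-2511\right) = 4313898$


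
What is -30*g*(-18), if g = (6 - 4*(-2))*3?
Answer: 22680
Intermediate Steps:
g = 42 (g = (6 + 8)*3 = 14*3 = 42)
-30*g*(-18) = -30*42*(-18) = -1260*(-18) = 22680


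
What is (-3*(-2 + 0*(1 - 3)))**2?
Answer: 36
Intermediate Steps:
(-3*(-2 + 0*(1 - 3)))**2 = (-3*(-2 + 0*(-2)))**2 = (-3*(-2 + 0))**2 = (-3*(-2))**2 = 6**2 = 36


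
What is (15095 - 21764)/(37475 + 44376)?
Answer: -6669/81851 ≈ -0.081477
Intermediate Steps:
(15095 - 21764)/(37475 + 44376) = -6669/81851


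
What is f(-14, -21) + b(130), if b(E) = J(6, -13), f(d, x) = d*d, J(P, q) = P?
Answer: 202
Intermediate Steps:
f(d, x) = d**2
b(E) = 6
f(-14, -21) + b(130) = (-14)**2 + 6 = 196 + 6 = 202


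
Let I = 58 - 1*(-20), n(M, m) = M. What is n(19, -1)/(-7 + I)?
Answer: 19/71 ≈ 0.26761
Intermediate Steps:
I = 78 (I = 58 + 20 = 78)
n(19, -1)/(-7 + I) = 19/(-7 + 78) = 19/71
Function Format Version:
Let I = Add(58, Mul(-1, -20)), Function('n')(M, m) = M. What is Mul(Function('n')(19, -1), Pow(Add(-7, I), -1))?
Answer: Rational(19, 71) ≈ 0.26761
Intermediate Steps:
I = 78 (I = Add(58, 20) = 78)
Mul(Function('n')(19, -1), Pow(Add(-7, I), -1)) = Mul(19, Pow(Add(-7, 78), -1)) = Mul(19, Pow(71, -1)) = Mul(19, Rational(1, 71)) = Rational(19, 71)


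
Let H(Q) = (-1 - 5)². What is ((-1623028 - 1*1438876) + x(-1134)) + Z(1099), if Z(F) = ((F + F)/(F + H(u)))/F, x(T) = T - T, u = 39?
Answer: -3475261038/1135 ≈ -3.0619e+6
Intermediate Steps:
H(Q) = 36 (H(Q) = (-6)² = 36)
x(T) = 0
Z(F) = 2/(36 + F) (Z(F) = ((F + F)/(F + 36))/F = ((2*F)/(36 + F))/F = (2*F/(36 + F))/F = 2/(36 + F))
((-1623028 - 1*1438876) + x(-1134)) + Z(1099) = ((-1623028 - 1*1438876) + 0) + 2/(36 + 1099) = ((-1623028 - 1438876) + 0) + 2/1135 = (-3061904 + 0) + 2*(1/1135) = -3061904 + 2/1135 = -3475261038/1135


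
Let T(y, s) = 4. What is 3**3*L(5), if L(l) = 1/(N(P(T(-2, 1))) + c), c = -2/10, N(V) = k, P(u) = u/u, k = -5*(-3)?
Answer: 135/74 ≈ 1.8243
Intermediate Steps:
k = 15
P(u) = 1
N(V) = 15
c = -1/5 (c = -2*1/10 = -1/5 ≈ -0.20000)
L(l) = 5/74 (L(l) = 1/(15 - 1/5) = 1/(74/5) = 5/74)
3**3*L(5) = 3**3*(5/74) = 27*(5/74) = 135/74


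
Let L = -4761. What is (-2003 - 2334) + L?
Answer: -9098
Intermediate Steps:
(-2003 - 2334) + L = (-2003 - 2334) - 4761 = -4337 - 4761 = -9098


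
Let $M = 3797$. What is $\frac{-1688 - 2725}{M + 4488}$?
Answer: $- \frac{4413}{8285} \approx -0.53265$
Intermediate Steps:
$\frac{-1688 - 2725}{M + 4488} = \frac{-1688 - 2725}{3797 + 4488} = - \frac{4413}{8285}$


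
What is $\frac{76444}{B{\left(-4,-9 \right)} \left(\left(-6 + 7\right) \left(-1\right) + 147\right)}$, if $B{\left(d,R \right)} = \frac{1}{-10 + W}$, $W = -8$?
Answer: $- \frac{687996}{73} \approx -9424.6$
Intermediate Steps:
$B{\left(d,R \right)} = - \frac{1}{18}$ ($B{\left(d,R \right)} = \frac{1}{-10 - 8} = \frac{1}{-18} = - \frac{1}{18}$)
$\frac{76444}{B{\left(-4,-9 \right)} \left(\left(-6 + 7\right) \left(-1\right) + 147\right)} = \frac{76444}{\left(- \frac{1}{18}\right) \left(\left(-6 + 7\right) \left(-1\right) + 147\right)} = \frac{76444}{\left(- \frac{1}{18}\right) \left(1 \left(-1\right) + 147\right)} = \frac{76444}{\left(- \frac{1}{18}\right) \left(-1 + 147\right)} = \frac{76444}{\left(- \frac{1}{18}\right) 146} = \frac{76444}{- \frac{73}{9}} = 76444 \left(- \frac{9}{73}\right) = - \frac{687996}{73}$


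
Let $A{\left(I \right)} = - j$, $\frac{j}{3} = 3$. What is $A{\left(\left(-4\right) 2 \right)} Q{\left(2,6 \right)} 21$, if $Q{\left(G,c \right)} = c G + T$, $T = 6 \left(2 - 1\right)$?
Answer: $-3402$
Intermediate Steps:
$j = 9$ ($j = 3 \cdot 3 = 9$)
$T = 6$ ($T = 6 \cdot 1 = 6$)
$A{\left(I \right)} = -9$ ($A{\left(I \right)} = \left(-1\right) 9 = -9$)
$Q{\left(G,c \right)} = 6 + G c$ ($Q{\left(G,c \right)} = c G + 6 = G c + 6 = 6 + G c$)
$A{\left(\left(-4\right) 2 \right)} Q{\left(2,6 \right)} 21 = - 9 \left(6 + 2 \cdot 6\right) 21 = - 9 \left(6 + 12\right) 21 = \left(-9\right) 18 \cdot 21 = \left(-162\right) 21 = -3402$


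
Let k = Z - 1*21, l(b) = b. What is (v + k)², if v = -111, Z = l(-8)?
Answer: 19600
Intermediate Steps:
Z = -8
k = -29 (k = -8 - 1*21 = -8 - 21 = -29)
(v + k)² = (-111 - 29)² = (-140)² = 19600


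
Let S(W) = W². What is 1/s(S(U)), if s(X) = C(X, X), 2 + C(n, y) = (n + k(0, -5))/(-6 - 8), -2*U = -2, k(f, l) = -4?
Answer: -14/25 ≈ -0.56000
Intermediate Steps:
U = 1 (U = -½*(-2) = 1)
C(n, y) = -12/7 - n/14 (C(n, y) = -2 + (n - 4)/(-6 - 8) = -2 + (-4 + n)/(-14) = -2 + (-4 + n)*(-1/14) = -2 + (2/7 - n/14) = -12/7 - n/14)
s(X) = -12/7 - X/14
1/s(S(U)) = 1/(-12/7 - 1/14*1²) = 1/(-12/7 - 1/14*1) = 1/(-12/7 - 1/14) = 1/(-25/14) = -14/25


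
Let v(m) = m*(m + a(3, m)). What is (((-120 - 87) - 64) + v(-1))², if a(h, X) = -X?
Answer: 73441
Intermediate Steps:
v(m) = 0 (v(m) = m*(m - m) = m*0 = 0)
(((-120 - 87) - 64) + v(-1))² = (((-120 - 87) - 64) + 0)² = ((-207 - 64) + 0)² = (-271 + 0)² = (-271)² = 73441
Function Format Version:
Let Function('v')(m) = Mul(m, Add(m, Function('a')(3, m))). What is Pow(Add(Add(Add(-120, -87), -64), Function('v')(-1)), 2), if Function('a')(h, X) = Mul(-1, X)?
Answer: 73441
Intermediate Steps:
Function('v')(m) = 0 (Function('v')(m) = Mul(m, Add(m, Mul(-1, m))) = Mul(m, 0) = 0)
Pow(Add(Add(Add(-120, -87), -64), Function('v')(-1)), 2) = Pow(Add(Add(Add(-120, -87), -64), 0), 2) = Pow(Add(Add(-207, -64), 0), 2) = Pow(Add(-271, 0), 2) = Pow(-271, 2) = 73441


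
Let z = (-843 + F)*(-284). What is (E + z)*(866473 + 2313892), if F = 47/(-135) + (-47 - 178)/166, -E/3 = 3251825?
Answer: -67819416611445013/2241 ≈ -3.0263e+13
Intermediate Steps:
E = -9755475 (E = -3*3251825 = -9755475)
F = -38177/22410 (F = 47*(-1/135) - 225*1/166 = -47/135 - 225/166 = -38177/22410 ≈ -1.7036)
z = 2688032594/11205 (z = (-843 - 38177/22410)*(-284) = -18929807/22410*(-284) = 2688032594/11205 ≈ 2.3990e+5)
(E + z)*(866473 + 2313892) = (-9755475 + 2688032594/11205)*(866473 + 2313892) = -106622064781/11205*3180365 = -67819416611445013/2241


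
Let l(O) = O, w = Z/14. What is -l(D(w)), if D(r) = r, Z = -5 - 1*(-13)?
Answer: -4/7 ≈ -0.57143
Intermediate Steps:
Z = 8 (Z = -5 + 13 = 8)
w = 4/7 (w = 8/14 = 8*(1/14) = 4/7 ≈ 0.57143)
-l(D(w)) = -1*4/7 = -4/7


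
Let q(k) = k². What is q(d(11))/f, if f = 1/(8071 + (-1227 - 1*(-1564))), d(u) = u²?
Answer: 123101528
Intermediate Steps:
f = 1/8408 (f = 1/(8071 + (-1227 + 1564)) = 1/(8071 + 337) = 1/8408 ≈ 0.00011893)
q(d(11))/f = (11²)²/(1/8408) = 121²*8408 = 14641*8408 = 123101528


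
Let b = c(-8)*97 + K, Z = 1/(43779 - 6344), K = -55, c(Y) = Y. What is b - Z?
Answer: -31108486/37435 ≈ -831.00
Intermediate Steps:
Z = 1/37435 ≈ 2.6713e-5
b = -831 (b = -8*97 - 55 = -776 - 55 = -831)
b - Z = -831 - 1*1/37435 = -831 - 1/37435 = -31108486/37435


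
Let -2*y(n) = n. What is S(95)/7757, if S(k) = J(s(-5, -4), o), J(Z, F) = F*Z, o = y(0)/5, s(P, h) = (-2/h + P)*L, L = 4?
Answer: 0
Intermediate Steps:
y(n) = -n/2
s(P, h) = -8/h + 4*P (s(P, h) = (-2/h + P)*4 = (P - 2/h)*4 = -8/h + 4*P)
o = 0 (o = -½*0/5 = 0*(⅕) = 0)
S(k) = 0 (S(k) = 0*(-8/(-4) + 4*(-5)) = 0*(-8*(-¼) - 20) = 0*(2 - 20) = 0*(-18) = 0)
S(95)/7757 = 0/7757 = 0*(1/7757) = 0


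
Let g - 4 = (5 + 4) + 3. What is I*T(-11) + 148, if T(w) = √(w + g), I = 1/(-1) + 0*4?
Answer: 148 - √5 ≈ 145.76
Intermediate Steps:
g = 16 (g = 4 + ((5 + 4) + 3) = 4 + (9 + 3) = 4 + 12 = 16)
I = -1 (I = -1 + 0 = -1)
T(w) = √(16 + w) (T(w) = √(w + 16) = √(16 + w))
I*T(-11) + 148 = -√(16 - 11) + 148 = -√5 + 148 = 148 - √5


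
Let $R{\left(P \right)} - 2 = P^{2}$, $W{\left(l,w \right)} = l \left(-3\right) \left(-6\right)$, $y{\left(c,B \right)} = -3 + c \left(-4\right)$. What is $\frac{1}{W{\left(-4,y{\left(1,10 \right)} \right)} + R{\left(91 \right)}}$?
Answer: $\frac{1}{8211} \approx 0.00012179$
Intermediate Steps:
$y{\left(c,B \right)} = -3 - 4 c$
$W{\left(l,w \right)} = 18 l$ ($W{\left(l,w \right)} = - 3 l \left(-6\right) = 18 l$)
$R{\left(P \right)} = 2 + P^{2}$
$\frac{1}{W{\left(-4,y{\left(1,10 \right)} \right)} + R{\left(91 \right)}} = \frac{1}{18 \left(-4\right) + \left(2 + 91^{2}\right)} = \frac{1}{-72 + \left(2 + 8281\right)} = \frac{1}{-72 + 8283} = \frac{1}{8211}$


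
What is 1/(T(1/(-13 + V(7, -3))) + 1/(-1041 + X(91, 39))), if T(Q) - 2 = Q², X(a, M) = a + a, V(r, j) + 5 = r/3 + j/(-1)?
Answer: 1240396/2487079 ≈ 0.49874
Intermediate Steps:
V(r, j) = -5 - j + r/3 (V(r, j) = -5 + (r/3 + j/(-1)) = -5 + (r*(⅓) + j*(-1)) = -5 + (r/3 - j) = -5 + (-j + r/3) = -5 - j + r/3)
X(a, M) = 2*a
T(Q) = 2 + Q²
1/(T(1/(-13 + V(7, -3))) + 1/(-1041 + X(91, 39))) = 1/((2 + (1/(-13 + (-5 - 1*(-3) + (⅓)*7)))²) + 1/(-1041 + 2*91)) = 1/((2 + (1/(-13 + (-5 + 3 + 7/3)))²) + 1/(-1041 + 182)) = 1/((2 + (1/(-13 + ⅓))²) + 1/(-859)) = 1/((2 + (1/(-38/3))²) - 1/859) = 1/((2 + (-3/38)²) - 1/859) = 1/((2 + 9/1444) - 1/859) = 1/(2897/1444 - 1/859) = 1/(2487079/1240396) = 1240396/2487079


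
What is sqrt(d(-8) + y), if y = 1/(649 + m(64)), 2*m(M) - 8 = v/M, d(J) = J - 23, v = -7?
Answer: I*sqrt(216527864943)/83577 ≈ 5.5676*I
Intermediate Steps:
d(J) = -23 + J
m(M) = 4 - 7/(2*M) (m(M) = 4 + (-7/M)/2 = 4 - 7/(2*M))
y = 128/83577 (y = 1/(649 + (4 - 7/2/64)) = 1/(649 + (4 - 7/2*1/64)) = 1/(649 + (4 - 7/128)) = 1/(649 + 505/128) = 1/(83577/128) = 128/83577 ≈ 0.0015315)
sqrt(d(-8) + y) = sqrt((-23 - 8) + 128/83577) = sqrt(-31 + 128/83577) = sqrt(-2590759/83577) = I*sqrt(216527864943)/83577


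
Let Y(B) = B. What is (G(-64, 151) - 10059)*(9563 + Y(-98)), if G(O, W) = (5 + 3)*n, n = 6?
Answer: -94754115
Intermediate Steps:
G(O, W) = 48 (G(O, W) = (5 + 3)*6 = 8*6 = 48)
(G(-64, 151) - 10059)*(9563 + Y(-98)) = (48 - 10059)*(9563 - 98) = -10011*9465 = -94754115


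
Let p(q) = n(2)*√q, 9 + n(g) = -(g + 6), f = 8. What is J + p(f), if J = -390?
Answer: -390 - 34*√2 ≈ -438.08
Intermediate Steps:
n(g) = -15 - g (n(g) = -9 - (g + 6) = -9 - (6 + g) = -9 + (-6 - g) = -15 - g)
p(q) = -17*√q (p(q) = (-15 - 1*2)*√q = (-15 - 2)*√q = -17*√q)
J + p(f) = -390 - 34*√2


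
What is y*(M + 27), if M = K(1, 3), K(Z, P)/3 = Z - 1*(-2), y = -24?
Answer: -864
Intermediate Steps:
K(Z, P) = 6 + 3*Z (K(Z, P) = 3*(Z - 1*(-2)) = 3*(Z + 2) = 3*(2 + Z) = 6 + 3*Z)
M = 9 (M = 6 + 3*1 = 6 + 3 = 9)
y*(M + 27) = -24*(9 + 27) = -24*36 = -864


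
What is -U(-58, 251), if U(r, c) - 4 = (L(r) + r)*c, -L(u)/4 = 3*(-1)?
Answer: 11542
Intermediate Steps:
L(u) = 12 (L(u) = -12*(-1) = -4*(-3) = 12)
U(r, c) = 4 + c*(12 + r) (U(r, c) = 4 + (12 + r)*c = 4 + c*(12 + r))
-U(-58, 251) = -(4 + 12*251 + 251*(-58)) = -(4 + 3012 - 14558) = -1*(-11542) = 11542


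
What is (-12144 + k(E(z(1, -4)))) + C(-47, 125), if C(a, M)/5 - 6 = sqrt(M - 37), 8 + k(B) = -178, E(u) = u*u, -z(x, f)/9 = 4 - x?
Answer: -12300 + 10*sqrt(22) ≈ -12253.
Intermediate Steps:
z(x, f) = -36 + 9*x (z(x, f) = -9*(4 - x) = -36 + 9*x)
E(u) = u**2
k(B) = -186 (k(B) = -8 - 178 = -186)
C(a, M) = 30 + 5*sqrt(-37 + M) (C(a, M) = 30 + 5*sqrt(M - 37) = 30 + 5*sqrt(-37 + M))
(-12144 + k(E(z(1, -4)))) + C(-47, 125) = (-12144 - 186) + (30 + 5*sqrt(-37 + 125)) = -12330 + (30 + 5*sqrt(88)) = -12330 + (30 + 5*(2*sqrt(22))) = -12330 + (30 + 10*sqrt(22)) = -12300 + 10*sqrt(22)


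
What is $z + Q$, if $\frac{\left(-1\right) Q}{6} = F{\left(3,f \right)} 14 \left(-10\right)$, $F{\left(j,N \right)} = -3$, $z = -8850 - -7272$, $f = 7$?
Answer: $-4098$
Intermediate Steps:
$z = -1578$ ($z = -8850 + 7272 = -1578$)
$Q = -2520$ ($Q = - 6 \left(-3\right) 14 \left(-10\right) = - 6 \left(\left(-42\right) \left(-10\right)\right) = \left(-6\right) 420 = -2520$)
$z + Q = -1578 - 2520 = -4098$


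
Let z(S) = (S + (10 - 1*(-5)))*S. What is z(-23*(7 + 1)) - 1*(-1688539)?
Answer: 1719635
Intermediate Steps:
z(S) = S*(15 + S) (z(S) = (S + (10 + 5))*S = (S + 15)*S = (15 + S)*S = S*(15 + S))
z(-23*(7 + 1)) - 1*(-1688539) = (-23*(7 + 1))*(15 - 23*(7 + 1)) - 1*(-1688539) = (-23*8)*(15 - 23*8) + 1688539 = -184*(15 - 184) + 1688539 = -184*(-169) + 1688539 = 31096 + 1688539 = 1719635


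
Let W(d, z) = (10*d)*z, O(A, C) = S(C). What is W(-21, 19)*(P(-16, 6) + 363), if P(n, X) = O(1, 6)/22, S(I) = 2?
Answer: -15936060/11 ≈ -1.4487e+6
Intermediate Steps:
O(A, C) = 2
W(d, z) = 10*d*z
P(n, X) = 1/11 (P(n, X) = 2/22 = 2*(1/22) = 1/11)
W(-21, 19)*(P(-16, 6) + 363) = (10*(-21)*19)*(1/11 + 363) = -3990*3994/11 = -15936060/11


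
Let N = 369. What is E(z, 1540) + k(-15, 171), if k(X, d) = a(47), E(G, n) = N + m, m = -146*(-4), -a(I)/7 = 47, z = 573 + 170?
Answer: 624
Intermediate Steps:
z = 743
a(I) = -329 (a(I) = -7*47 = -329)
m = 584
E(G, n) = 953 (E(G, n) = 369 + 584 = 953)
k(X, d) = -329
E(z, 1540) + k(-15, 171) = 953 - 329 = 624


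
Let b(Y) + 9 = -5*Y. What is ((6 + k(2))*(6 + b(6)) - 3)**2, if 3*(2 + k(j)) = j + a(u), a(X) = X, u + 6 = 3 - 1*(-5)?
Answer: 32041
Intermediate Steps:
u = 2 (u = -6 + (3 - 1*(-5)) = -6 + (3 + 5) = -6 + 8 = 2)
k(j) = -4/3 + j/3 (k(j) = -2 + (j + 2)/3 = -2 + (2 + j)/3 = -2 + (2/3 + j/3) = -4/3 + j/3)
b(Y) = -9 - 5*Y
((6 + k(2))*(6 + b(6)) - 3)**2 = ((6 + (-4/3 + (1/3)*2))*(6 + (-9 - 5*6)) - 3)**2 = ((6 + (-4/3 + 2/3))*(6 + (-9 - 30)) - 3)**2 = ((6 - 2/3)*(6 - 39) - 3)**2 = ((16/3)*(-33) - 3)**2 = (-176 - 3)**2 = (-179)**2 = 32041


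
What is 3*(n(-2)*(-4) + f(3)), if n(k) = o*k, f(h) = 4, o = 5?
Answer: 132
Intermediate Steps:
n(k) = 5*k
3*(n(-2)*(-4) + f(3)) = 3*((5*(-2))*(-4) + 4) = 3*(-10*(-4) + 4) = 3*(40 + 4) = 3*44 = 132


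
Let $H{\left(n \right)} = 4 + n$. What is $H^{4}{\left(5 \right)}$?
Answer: $6561$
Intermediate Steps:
$H^{4}{\left(5 \right)} = \left(4 + 5\right)^{4} = 9^{4} = 6561$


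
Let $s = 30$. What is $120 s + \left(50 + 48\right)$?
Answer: $3698$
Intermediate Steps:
$120 s + \left(50 + 48\right) = 120 \cdot 30 + \left(50 + 48\right) = 3600 + 98 = 3698$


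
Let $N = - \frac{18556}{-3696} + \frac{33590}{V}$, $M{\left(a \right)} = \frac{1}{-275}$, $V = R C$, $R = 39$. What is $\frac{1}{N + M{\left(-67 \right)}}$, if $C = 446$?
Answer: $\frac{22322300}{155096503} \approx 0.14393$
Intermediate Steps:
$V = 17394$ ($V = 39 \cdot 446 = 17394$)
$M{\left(a \right)} = - \frac{1}{275}$
$N = \frac{6207107}{892892}$ ($N = - \frac{18556}{-3696} + \frac{33590}{17394} = \left(-18556\right) \left(- \frac{1}{3696}\right) + 33590 \cdot \frac{1}{17394} = \frac{4639}{924} + \frac{16795}{8697} = \frac{6207107}{892892} \approx 6.9517$)
$\frac{1}{N + M{\left(-67 \right)}} = \frac{1}{\frac{6207107}{892892} - \frac{1}{275}} = \frac{1}{\frac{155096503}{22322300}} = \frac{22322300}{155096503}$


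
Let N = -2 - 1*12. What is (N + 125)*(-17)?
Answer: -1887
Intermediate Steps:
N = -14 (N = -2 - 12 = -14)
(N + 125)*(-17) = (-14 + 125)*(-17) = 111*(-17) = -1887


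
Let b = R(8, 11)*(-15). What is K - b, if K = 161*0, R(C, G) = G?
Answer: 165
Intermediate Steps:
K = 0
b = -165 (b = 11*(-15) = -165)
K - b = 0 - 1*(-165) = 0 + 165 = 165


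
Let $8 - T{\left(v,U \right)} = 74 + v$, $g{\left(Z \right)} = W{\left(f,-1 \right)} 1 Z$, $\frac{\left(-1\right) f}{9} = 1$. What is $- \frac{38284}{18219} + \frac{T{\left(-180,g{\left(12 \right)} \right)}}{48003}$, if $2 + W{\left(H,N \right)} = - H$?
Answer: $- \frac{611889962}{291522219} \approx -2.0989$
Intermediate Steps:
$f = -9$ ($f = \left(-9\right) 1 = -9$)
$W{\left(H,N \right)} = -2 - H$
$g{\left(Z \right)} = 7 Z$ ($g{\left(Z \right)} = \left(-2 - -9\right) 1 Z = \left(-2 + 9\right) 1 Z = 7 \cdot 1 Z = 7 Z$)
$T{\left(v,U \right)} = -66 - v$ ($T{\left(v,U \right)} = 8 - \left(74 + v\right) = -66 - v$)
$- \frac{38284}{18219} + \frac{T{\left(-180,g{\left(12 \right)} \right)}}{48003} = - \frac{38284}{18219} + \frac{-66 - -180}{48003} = \left(-38284\right) \frac{1}{18219} + \left(-66 + 180\right) \frac{1}{48003} = - \frac{38284}{18219} + 114 \cdot \frac{1}{48003} = - \frac{38284}{18219} + \frac{38}{16001} = - \frac{611889962}{291522219}$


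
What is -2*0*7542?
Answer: 0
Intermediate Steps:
-2*0*7542 = 0*7542 = 0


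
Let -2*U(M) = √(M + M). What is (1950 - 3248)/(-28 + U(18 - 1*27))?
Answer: 72688/1577 - 3894*I*√2/1577 ≈ 46.093 - 3.492*I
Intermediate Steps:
U(M) = -√2*√M/2 (U(M) = -√(M + M)/2 = -√2*√M/2)
(1950 - 3248)/(-28 + U(18 - 1*27)) = (1950 - 3248)/(-28 - √2*√(18 - 1*27)/2) = -1298/(-28 - √2*√(18 - 27)/2) = -1298/(-28 - √2*√(-9)/2) = -1298/(-28 - √2*3*I/2) = -1298/(-28 - 3*I*√2/2)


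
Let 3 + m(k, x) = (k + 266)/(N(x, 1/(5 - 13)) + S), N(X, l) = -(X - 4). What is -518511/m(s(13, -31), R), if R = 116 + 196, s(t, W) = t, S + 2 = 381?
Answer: -12271427/22 ≈ -5.5779e+5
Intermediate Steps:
S = 379 (S = -2 + 381 = 379)
R = 312
N(X, l) = 4 - X (N(X, l) = -(-4 + X) = 4 - X)
m(k, x) = -3 + (266 + k)/(383 - x) (m(k, x) = -3 + (k + 266)/((4 - x) + 379) = -3 + (266 + k)/(383 - x))
-518511/m(s(13, -31), R) = -518511*(-383 + 312)/(883 - 1*13 - 3*312) = -518511*(-71/(883 - 13 - 936)) = -518511/((-1/71*(-66))) = -518511/66/71 = -518511*71/66 = -12271427/22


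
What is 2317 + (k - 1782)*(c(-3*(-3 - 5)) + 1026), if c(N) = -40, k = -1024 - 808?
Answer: -3561087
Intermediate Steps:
k = -1832
2317 + (k - 1782)*(c(-3*(-3 - 5)) + 1026) = 2317 + (-1832 - 1782)*(-40 + 1026) = 2317 - 3614*986 = 2317 - 3563404 = -3561087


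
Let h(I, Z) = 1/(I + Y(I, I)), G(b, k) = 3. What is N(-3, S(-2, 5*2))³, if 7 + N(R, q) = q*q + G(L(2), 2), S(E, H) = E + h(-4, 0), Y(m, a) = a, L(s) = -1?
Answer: 35937/262144 ≈ 0.13709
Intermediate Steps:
h(I, Z) = 1/(2*I) (h(I, Z) = 1/(I + I) = 1/(2*I))
S(E, H) = -⅛ + E (S(E, H) = E + (½)/(-4) = E + (½)*(-¼) = E - ⅛ = -⅛ + E)
N(R, q) = -4 + q² (N(R, q) = -7 + (q*q + 3) = -7 + (q² + 3) = -7 + (3 + q²) = -4 + q²)
N(-3, S(-2, 5*2))³ = (-4 + (-⅛ - 2)²)³ = (-4 + (-17/8)²)³ = (-4 + 289/64)³ = (33/64)³ = 35937/262144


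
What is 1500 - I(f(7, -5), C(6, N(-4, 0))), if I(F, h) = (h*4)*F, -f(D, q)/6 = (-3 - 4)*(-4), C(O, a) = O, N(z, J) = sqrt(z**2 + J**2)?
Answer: 5532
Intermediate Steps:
N(z, J) = sqrt(J**2 + z**2)
f(D, q) = -168 (f(D, q) = -6*(-3 - 4)*(-4) = -(-42)*(-4) = -6*28 = -168)
I(F, h) = 4*F*h (I(F, h) = (4*h)*F = 4*F*h)
1500 - I(f(7, -5), C(6, N(-4, 0))) = 1500 - 4*(-168)*6 = 1500 - 1*(-4032) = 1500 + 4032 = 5532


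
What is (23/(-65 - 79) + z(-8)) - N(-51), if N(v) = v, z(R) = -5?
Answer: 6601/144 ≈ 45.840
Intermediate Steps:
(23/(-65 - 79) + z(-8)) - N(-51) = (23/(-65 - 79) - 5) - 1*(-51) = (23/(-144) - 5) + 51 = (23*(-1/144) - 5) + 51 = (-23/144 - 5) + 51 = -743/144 + 51 = 6601/144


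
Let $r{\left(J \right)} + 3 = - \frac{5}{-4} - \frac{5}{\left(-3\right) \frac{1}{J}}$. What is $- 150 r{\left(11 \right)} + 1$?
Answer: $- \frac{4973}{2} \approx -2486.5$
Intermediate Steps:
$r{\left(J \right)} = - \frac{7}{4} + \frac{5 J}{3}$ ($r{\left(J \right)} = -3 - \left(- \frac{5}{4} + 5 \left(- \frac{J}{3}\right)\right) = -3 + \left(\frac{5}{4} + \frac{5 J}{3}\right) = - \frac{7}{4} + \frac{5 J}{3}$)
$- 150 r{\left(11 \right)} + 1 = - 150 \left(- \frac{7}{4} + \frac{5}{3} \cdot 11\right) + 1 = - 150 \left(- \frac{7}{4} + \frac{55}{3}\right) + 1 = \left(-150\right) \frac{199}{12} + 1 = - \frac{4975}{2} + 1 = - \frac{4973}{2}$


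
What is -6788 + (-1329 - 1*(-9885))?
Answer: 1768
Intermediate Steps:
-6788 + (-1329 - 1*(-9885)) = -6788 + (-1329 + 9885) = -6788 + 8556 = 1768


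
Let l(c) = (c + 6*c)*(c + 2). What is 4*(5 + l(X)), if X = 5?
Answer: 1000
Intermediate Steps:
l(c) = 7*c*(2 + c) (l(c) = (7*c)*(2 + c) = 7*c*(2 + c))
4*(5 + l(X)) = 4*(5 + 7*5*(2 + 5)) = 4*(5 + 7*5*7) = 4*(5 + 245) = 4*250 = 1000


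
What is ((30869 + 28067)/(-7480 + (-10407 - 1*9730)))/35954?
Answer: -29468/496470809 ≈ -5.9355e-5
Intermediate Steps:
((30869 + 28067)/(-7480 + (-10407 - 1*9730)))/35954 = (58936/(-7480 + (-10407 - 9730)))*(1/35954) = (58936/(-7480 - 20137))*(1/35954) = (58936/(-27617))*(1/35954) = (58936*(-1/27617))*(1/35954) = -58936/27617*1/35954 = -29468/496470809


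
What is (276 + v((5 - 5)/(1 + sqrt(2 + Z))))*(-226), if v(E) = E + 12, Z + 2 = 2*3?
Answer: -65088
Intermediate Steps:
Z = 4 (Z = -2 + 2*3 = -2 + 6 = 4)
v(E) = 12 + E
(276 + v((5 - 5)/(1 + sqrt(2 + Z))))*(-226) = (276 + (12 + (5 - 5)/(1 + sqrt(2 + 4))))*(-226) = (276 + (12 + 0/(1 + sqrt(6))))*(-226) = (276 + (12 + 0))*(-226) = (276 + 12)*(-226) = 288*(-226) = -65088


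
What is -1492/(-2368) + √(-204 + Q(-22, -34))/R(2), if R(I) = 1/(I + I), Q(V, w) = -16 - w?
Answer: 373/592 + 4*I*√186 ≈ 0.63007 + 54.553*I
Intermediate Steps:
R(I) = 1/(2*I)
-1492/(-2368) + √(-204 + Q(-22, -34))/R(2) = -1492/(-2368) + √(-204 + (-16 - 1*(-34)))/(((½)/2)) = -1492*(-1/2368) + √(-204 + (-16 + 34))/(((½)*(½))) = 373/592 + √(-204 + 18)/(¼) = 373/592 + √(-186)*4 = 373/592 + (I*√186)*4 = 373/592 + 4*I*√186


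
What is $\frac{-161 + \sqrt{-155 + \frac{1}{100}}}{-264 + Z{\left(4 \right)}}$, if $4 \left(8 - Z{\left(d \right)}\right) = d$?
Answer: $\frac{161}{257} - \frac{i \sqrt{15499}}{2570} \approx 0.62646 - 0.048442 i$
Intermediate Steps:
$Z{\left(d \right)} = 8 - \frac{d}{4}$
$\frac{-161 + \sqrt{-155 + \frac{1}{100}}}{-264 + Z{\left(4 \right)}} = \frac{-161 + \sqrt{-155 + \frac{1}{100}}}{-264 + \left(8 - 1\right)} = \frac{-161 + \sqrt{- \frac{15499}{100}}}{-264 + 7} = \frac{-161 + \frac{i \sqrt{15499}}{10}}{-257} = \left(-161 + \frac{i \sqrt{15499}}{10}\right) \left(- \frac{1}{257}\right) = \frac{161}{257} - \frac{i \sqrt{15499}}{2570}$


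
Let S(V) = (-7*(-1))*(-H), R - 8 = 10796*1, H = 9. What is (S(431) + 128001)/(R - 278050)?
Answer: -21323/44541 ≈ -0.47873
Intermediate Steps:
R = 10804 (R = 8 + 10796*1 = 8 + 10796 = 10804)
S(V) = -63 (S(V) = (-7*(-1))*(-1*9) = 7*(-9) = -63)
(S(431) + 128001)/(R - 278050) = (-63 + 128001)/(10804 - 278050) = 127938/(-267246) = 127938*(-1/267246) = -21323/44541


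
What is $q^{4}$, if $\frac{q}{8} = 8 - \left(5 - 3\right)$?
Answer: $5308416$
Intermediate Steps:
$q = 48$ ($q = 8 \left(8 - \left(5 - 3\right)\right) = 8 \left(8 - 2\right) = 8 \cdot 6 = 48$)
$q^{4} = 48^{4} = 5308416$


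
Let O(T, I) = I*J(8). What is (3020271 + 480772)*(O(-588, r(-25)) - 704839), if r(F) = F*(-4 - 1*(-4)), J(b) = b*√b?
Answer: -2467671647077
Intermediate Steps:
J(b) = b^(3/2)
r(F) = 0 (r(F) = F*(-4 + 4) = F*0 = 0)
O(T, I) = 16*I*√2 (O(T, I) = I*8^(3/2) = I*(16*√2) = 16*I*√2)
(3020271 + 480772)*(O(-588, r(-25)) - 704839) = (3020271 + 480772)*(16*0*√2 - 704839) = 3501043*(0 - 704839) = 3501043*(-704839) = -2467671647077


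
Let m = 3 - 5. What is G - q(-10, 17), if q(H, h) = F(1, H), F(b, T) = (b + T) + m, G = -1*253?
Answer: -242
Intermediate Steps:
m = -2
G = -253
F(b, T) = -2 + T + b (F(b, T) = (b + T) - 2 = (T + b) - 2 = -2 + T + b)
q(H, h) = -1 + H (q(H, h) = -2 + H + 1 = -1 + H)
G - q(-10, 17) = -253 - (-1 - 10) = -253 - 1*(-11) = -253 + 11 = -242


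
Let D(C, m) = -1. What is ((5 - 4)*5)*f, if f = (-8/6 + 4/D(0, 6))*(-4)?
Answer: 320/3 ≈ 106.67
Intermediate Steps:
f = 64/3 (f = (-8/6 + 4/(-1))*(-4) = (-8*⅙ + 4*(-1))*(-4) = (-4/3 - 4)*(-4) = -16/3*(-4) = 64/3 ≈ 21.333)
((5 - 4)*5)*f = ((5 - 4)*5)*(64/3) = (1*5)*(64/3) = 5*(64/3) = 320/3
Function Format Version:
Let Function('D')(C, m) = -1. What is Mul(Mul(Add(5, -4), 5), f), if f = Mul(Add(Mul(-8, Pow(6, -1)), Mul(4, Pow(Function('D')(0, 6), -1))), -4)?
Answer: Rational(320, 3) ≈ 106.67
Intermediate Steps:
f = Rational(64, 3) (f = Mul(Add(Mul(-8, Pow(6, -1)), Mul(4, Pow(-1, -1))), -4) = Mul(Add(Mul(-8, Rational(1, 6)), Mul(4, -1)), -4) = Mul(Add(Rational(-4, 3), -4), -4) = Mul(Rational(-16, 3), -4) = Rational(64, 3) ≈ 21.333)
Mul(Mul(Add(5, -4), 5), f) = Mul(Mul(Add(5, -4), 5), Rational(64, 3)) = Mul(Mul(1, 5), Rational(64, 3)) = Mul(5, Rational(64, 3)) = Rational(320, 3)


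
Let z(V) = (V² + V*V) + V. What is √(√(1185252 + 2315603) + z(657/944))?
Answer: √(1483506 + 891136*√3500855)/944 ≈ 43.275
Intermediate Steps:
z(V) = V + 2*V² (z(V) = (V² + V²) + V = 2*V² + V = V + 2*V²)
√(√(1185252 + 2315603) + z(657/944)) = √(√(1185252 + 2315603) + (657/944)*(1 + 2*(657/944))) = √(√3500855 + (657*(1/944))*(1 + 2*(657*(1/944)))) = √(√3500855 + 657*(1 + 2*(657/944))/944) = √(√3500855 + 657*(1 + 657/472)/944) = √(√3500855 + (657/944)*(1129/472)) = √(√3500855 + 741753/445568) = √(741753/445568 + √3500855)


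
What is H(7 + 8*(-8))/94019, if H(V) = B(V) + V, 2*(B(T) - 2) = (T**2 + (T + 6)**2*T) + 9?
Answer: -145109/188038 ≈ -0.77170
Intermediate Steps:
B(T) = 13/2 + T**2/2 + T*(6 + T)**2/2 (B(T) = 2 + ((T**2 + (T + 6)**2*T) + 9)/2 = 2 + ((T**2 + (6 + T)**2*T) + 9)/2 = 2 + ((T**2 + T*(6 + T)**2) + 9)/2 = 2 + (9 + T**2 + T*(6 + T)**2)/2 = 2 + (9/2 + T**2/2 + T*(6 + T)**2/2) = 13/2 + T**2/2 + T*(6 + T)**2/2)
H(V) = 13/2 + V + V**2/2 + V*(6 + V)**2/2 (H(V) = (13/2 + V**2/2 + V*(6 + V)**2/2) + V = 13/2 + V + V**2/2 + V*(6 + V)**2/2)
H(7 + 8*(-8))/94019 = (13/2 + (7 + 8*(-8))**3/2 + 19*(7 + 8*(-8)) + 13*(7 + 8*(-8))**2/2)/94019 = (13/2 + (7 - 64)**3/2 + 19*(7 - 64) + 13*(7 - 64)**2/2)*(1/94019) = (13/2 + (1/2)*(-57)**3 + 19*(-57) + (13/2)*(-57)**2)*(1/94019) = (13/2 + (1/2)*(-185193) - 1083 + (13/2)*3249)*(1/94019) = (13/2 - 185193/2 - 1083 + 42237/2)*(1/94019) = -145109/2*1/94019 = -145109/188038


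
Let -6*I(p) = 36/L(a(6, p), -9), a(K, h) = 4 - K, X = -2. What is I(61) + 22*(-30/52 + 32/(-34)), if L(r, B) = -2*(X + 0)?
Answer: -15425/442 ≈ -34.898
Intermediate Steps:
L(r, B) = 4 (L(r, B) = -2*(-2 + 0) = -2*(-2) = 4)
I(p) = -3/2 (I(p) = -6/4 = -⅙*9 = -3/2)
I(61) + 22*(-30/52 + 32/(-34)) = -3/2 + 22*(-30/52 + 32/(-34)) = -3/2 + 22*(-30*1/52 + 32*(-1/34)) = -3/2 + 22*(-15/26 - 16/17) = -3/2 + 22*(-671/442) = -3/2 - 7381/221 = -15425/442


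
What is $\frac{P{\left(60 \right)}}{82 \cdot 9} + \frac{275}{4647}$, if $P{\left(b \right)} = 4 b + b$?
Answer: $\frac{29575}{63509} \approx 0.46568$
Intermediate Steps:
$P{\left(b \right)} = 5 b$
$\frac{P{\left(60 \right)}}{82 \cdot 9} + \frac{275}{4647} = \frac{5 \cdot 60}{82 \cdot 9} + \frac{275}{4647} = \frac{300}{738} + 275 \cdot \frac{1}{4647} = 300 \cdot \frac{1}{738} + \frac{275}{4647} = \frac{50}{123} + \frac{275}{4647} = \frac{29575}{63509}$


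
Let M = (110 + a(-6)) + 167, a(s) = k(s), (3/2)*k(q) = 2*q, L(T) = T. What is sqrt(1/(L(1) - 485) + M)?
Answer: sqrt(130195)/22 ≈ 16.401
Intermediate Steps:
k(q) = 4*q/3 (k(q) = 2*(2*q)/3 = 4*q/3)
a(s) = 4*s/3
M = 269 (M = (110 + (4/3)*(-6)) + 167 = (110 - 8) + 167 = 102 + 167 = 269)
sqrt(1/(L(1) - 485) + M) = sqrt(1/(1 - 485) + 269) = sqrt(1/(-484) + 269) = sqrt(-1/484 + 269) = sqrt(130195/484) = sqrt(130195)/22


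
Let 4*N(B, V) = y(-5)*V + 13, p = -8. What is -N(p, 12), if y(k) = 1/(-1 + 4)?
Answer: -17/4 ≈ -4.2500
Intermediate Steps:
y(k) = ⅓ (y(k) = 1/3 = ⅓)
N(B, V) = 13/4 + V/12 (N(B, V) = (V/3 + 13)/4 = (13 + V/3)/4 = 13/4 + V/12)
-N(p, 12) = -(13/4 + (1/12)*12) = -(13/4 + 1) = -1*17/4 = -17/4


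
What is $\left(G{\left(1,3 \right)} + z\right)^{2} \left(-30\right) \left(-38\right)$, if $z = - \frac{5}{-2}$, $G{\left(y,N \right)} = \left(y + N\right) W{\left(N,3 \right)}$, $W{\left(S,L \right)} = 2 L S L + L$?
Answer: $60568485$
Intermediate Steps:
$W{\left(S,L \right)} = L + 2 S L^{2}$ ($W{\left(S,L \right)} = 2 L S L + L = 2 S L^{2} + L = L + 2 S L^{2}$)
$G{\left(y,N \right)} = \left(3 + 18 N\right) \left(N + y\right)$ ($G{\left(y,N \right)} = \left(y + N\right) 3 \left(1 + 2 \cdot 3 N\right) = \left(N + y\right) 3 \left(1 + 6 N\right) = \left(N + y\right) \left(3 + 18 N\right) = \left(3 + 18 N\right) \left(N + y\right)$)
$z = \frac{5}{2}$ ($z = \left(-5\right) \left(- \frac{1}{2}\right) = \frac{5}{2} \approx 2.5$)
$\left(G{\left(1,3 \right)} + z\right)^{2} \left(-30\right) \left(-38\right) = \left(3 \left(1 + 6 \cdot 3\right) \left(3 + 1\right) + \frac{5}{2}\right)^{2} \left(-30\right) \left(-38\right) = \left(3 \left(1 + 18\right) 4 + \frac{5}{2}\right)^{2} \left(-30\right) \left(-38\right) = \left(3 \cdot 19 \cdot 4 + \frac{5}{2}\right)^{2} \left(-30\right) \left(-38\right) = \left(228 + \frac{5}{2}\right)^{2} \left(-30\right) \left(-38\right) = \left(\frac{461}{2}\right)^{2} \left(-30\right) \left(-38\right) = \frac{212521}{4} \left(-30\right) \left(-38\right) = \left(- \frac{3187815}{2}\right) \left(-38\right) = 60568485$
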